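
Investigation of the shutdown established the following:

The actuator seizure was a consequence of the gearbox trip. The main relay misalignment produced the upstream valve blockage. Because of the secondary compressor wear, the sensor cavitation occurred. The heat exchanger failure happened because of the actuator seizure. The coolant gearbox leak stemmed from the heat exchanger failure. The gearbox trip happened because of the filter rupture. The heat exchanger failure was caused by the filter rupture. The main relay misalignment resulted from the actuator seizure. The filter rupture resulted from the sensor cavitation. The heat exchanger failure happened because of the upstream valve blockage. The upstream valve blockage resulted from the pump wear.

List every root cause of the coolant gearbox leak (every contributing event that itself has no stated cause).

the pump wear, the secondary compressor wear

Tracing upstream from the coolant gearbox leak: the coolant gearbox leak ← the heat exchanger failure ← the filter rupture ← the sensor cavitation ← the secondary compressor wear.
A separate upstream branch: the coolant gearbox leak ← the heat exchanger failure ← the upstream valve blockage ← the pump wear.
Each of those chain origins has no stated cause.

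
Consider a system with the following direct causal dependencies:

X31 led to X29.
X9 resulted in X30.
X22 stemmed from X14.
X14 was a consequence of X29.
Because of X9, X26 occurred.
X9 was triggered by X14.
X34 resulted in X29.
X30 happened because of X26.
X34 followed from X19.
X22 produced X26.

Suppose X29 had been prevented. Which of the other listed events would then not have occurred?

Downstream of X29: X14, X22, X9, X26, X30.

X14, X22, X26, X30, X9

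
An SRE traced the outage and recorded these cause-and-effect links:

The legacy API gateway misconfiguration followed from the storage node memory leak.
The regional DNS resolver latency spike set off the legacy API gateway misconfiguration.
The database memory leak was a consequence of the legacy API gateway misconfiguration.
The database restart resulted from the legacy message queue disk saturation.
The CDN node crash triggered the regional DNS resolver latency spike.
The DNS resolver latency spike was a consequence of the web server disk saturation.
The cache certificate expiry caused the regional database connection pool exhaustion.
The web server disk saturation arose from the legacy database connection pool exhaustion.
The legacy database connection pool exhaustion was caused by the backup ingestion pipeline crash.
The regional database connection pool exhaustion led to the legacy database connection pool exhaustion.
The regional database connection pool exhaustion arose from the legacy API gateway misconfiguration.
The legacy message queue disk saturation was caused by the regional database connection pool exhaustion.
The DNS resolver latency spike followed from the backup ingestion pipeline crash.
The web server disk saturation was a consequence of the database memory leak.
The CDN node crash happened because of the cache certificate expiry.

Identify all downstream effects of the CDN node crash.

the DNS resolver latency spike, the database memory leak, the database restart, the legacy API gateway misconfiguration, the legacy database connection pool exhaustion, the legacy message queue disk saturation, the regional DNS resolver latency spike, the regional database connection pool exhaustion, the web server disk saturation

Direct effects: the regional DNS resolver latency spike.
2 steps out: the legacy API gateway misconfiguration.
3 steps out: the regional database connection pool exhaustion, the database memory leak.
4 steps out: the legacy message queue disk saturation, the legacy database connection pool exhaustion, the web server disk saturation.
5 steps out: the database restart, the DNS resolver latency spike.
Not reachable from it: the storage node memory leak, the cache certificate expiry, the backup ingestion pipeline crash.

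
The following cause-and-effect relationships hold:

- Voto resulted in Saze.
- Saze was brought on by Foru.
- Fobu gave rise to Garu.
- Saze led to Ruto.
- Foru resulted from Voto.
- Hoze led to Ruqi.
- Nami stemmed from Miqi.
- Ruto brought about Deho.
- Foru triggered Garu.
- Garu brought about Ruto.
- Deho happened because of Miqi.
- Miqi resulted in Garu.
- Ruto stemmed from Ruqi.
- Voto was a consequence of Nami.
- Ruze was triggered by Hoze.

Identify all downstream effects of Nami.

Direct effects: Voto.
2 steps out: Foru, Saze.
3 steps out: Garu, Ruto.
4 steps out: Deho.
Not reachable from it: Hoze, Ruze, Miqi, Fobu, Ruqi.

Deho, Foru, Garu, Ruto, Saze, Voto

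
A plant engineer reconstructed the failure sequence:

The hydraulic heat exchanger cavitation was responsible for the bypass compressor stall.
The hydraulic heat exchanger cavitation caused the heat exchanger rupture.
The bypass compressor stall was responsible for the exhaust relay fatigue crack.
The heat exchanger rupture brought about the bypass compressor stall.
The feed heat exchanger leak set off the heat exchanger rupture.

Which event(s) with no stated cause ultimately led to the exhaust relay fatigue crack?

the feed heat exchanger leak, the hydraulic heat exchanger cavitation

Tracing upstream from the exhaust relay fatigue crack: the exhaust relay fatigue crack ← the bypass compressor stall ← the heat exchanger rupture ← the feed heat exchanger leak.
A separate upstream branch: the exhaust relay fatigue crack ← the bypass compressor stall ← the hydraulic heat exchanger cavitation.
Each of those chain origins has no stated cause.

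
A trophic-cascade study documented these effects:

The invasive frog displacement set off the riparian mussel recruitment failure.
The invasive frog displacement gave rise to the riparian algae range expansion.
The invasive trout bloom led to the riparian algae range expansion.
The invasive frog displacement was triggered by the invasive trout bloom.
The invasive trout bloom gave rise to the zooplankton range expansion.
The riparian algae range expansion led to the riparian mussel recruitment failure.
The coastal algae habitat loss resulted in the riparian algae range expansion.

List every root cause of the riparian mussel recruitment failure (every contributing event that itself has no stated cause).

Tracing upstream from the riparian mussel recruitment failure: the riparian mussel recruitment failure ← the invasive frog displacement ← the invasive trout bloom.
A separate upstream branch: the riparian mussel recruitment failure ← the riparian algae range expansion ← the coastal algae habitat loss.
Each of those chain origins has no stated cause.

the coastal algae habitat loss, the invasive trout bloom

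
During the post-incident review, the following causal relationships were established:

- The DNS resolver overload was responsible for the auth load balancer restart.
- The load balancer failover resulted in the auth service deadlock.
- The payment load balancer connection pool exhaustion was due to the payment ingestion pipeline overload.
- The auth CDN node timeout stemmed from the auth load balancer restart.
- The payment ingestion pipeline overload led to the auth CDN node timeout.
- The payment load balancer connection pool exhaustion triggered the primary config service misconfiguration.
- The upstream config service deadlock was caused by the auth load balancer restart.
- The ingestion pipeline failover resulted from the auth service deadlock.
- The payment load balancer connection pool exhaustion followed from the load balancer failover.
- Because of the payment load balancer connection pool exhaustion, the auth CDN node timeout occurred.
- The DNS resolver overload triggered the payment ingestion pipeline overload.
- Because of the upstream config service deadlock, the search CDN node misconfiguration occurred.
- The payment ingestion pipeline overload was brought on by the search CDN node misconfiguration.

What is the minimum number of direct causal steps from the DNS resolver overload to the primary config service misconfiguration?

Shortest chain: the DNS resolver overload → the payment ingestion pipeline overload → the payment load balancer connection pool exhaustion → the primary config service misconfiguration.

3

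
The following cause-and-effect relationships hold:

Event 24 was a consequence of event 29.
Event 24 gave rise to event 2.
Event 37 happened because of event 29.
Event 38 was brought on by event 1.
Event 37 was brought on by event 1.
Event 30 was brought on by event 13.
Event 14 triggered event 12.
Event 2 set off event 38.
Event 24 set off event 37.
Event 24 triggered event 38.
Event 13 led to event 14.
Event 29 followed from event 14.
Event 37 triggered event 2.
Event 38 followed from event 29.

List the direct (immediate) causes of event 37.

Upstream contributors include event 13, event 14, but only event 1, event 24, event 29 feed directly into event 37.

event 1, event 24, event 29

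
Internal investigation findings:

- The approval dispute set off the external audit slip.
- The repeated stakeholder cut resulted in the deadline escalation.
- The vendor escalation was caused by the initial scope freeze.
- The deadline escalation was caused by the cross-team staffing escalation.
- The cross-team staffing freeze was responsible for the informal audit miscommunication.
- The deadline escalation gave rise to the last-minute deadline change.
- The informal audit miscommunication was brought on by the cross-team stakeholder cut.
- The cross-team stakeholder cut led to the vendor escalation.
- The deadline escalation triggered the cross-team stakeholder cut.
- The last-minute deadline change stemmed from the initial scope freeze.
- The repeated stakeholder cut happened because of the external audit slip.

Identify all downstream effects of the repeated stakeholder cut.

the cross-team stakeholder cut, the deadline escalation, the informal audit miscommunication, the last-minute deadline change, the vendor escalation

Direct effects: the deadline escalation.
2 steps out: the last-minute deadline change, the cross-team stakeholder cut.
3 steps out: the vendor escalation, the informal audit miscommunication.
Not reachable from it: the approval dispute, the cross-team staffing escalation, the external audit slip, the initial scope freeze, the cross-team staffing freeze.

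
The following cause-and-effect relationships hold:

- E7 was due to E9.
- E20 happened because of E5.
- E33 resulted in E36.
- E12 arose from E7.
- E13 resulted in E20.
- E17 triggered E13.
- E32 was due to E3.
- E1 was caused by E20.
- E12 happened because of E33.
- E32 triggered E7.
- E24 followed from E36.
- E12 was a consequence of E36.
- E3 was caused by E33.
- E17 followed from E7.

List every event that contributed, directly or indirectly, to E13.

E17, E3, E32, E33, E7, E9

Immediate cause of E13: E17.
Further upstream: E33, E9, E3, E32, E7.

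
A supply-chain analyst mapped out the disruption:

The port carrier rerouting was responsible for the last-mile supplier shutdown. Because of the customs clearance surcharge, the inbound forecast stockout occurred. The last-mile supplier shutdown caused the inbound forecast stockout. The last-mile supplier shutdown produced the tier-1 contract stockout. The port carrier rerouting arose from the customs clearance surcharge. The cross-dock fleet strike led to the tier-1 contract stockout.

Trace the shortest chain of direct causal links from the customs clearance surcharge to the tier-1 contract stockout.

the customs clearance surcharge → the port carrier rerouting
the port carrier rerouting → the last-mile supplier shutdown
the last-mile supplier shutdown → the tier-1 contract stockout
Length: 3 steps.

the customs clearance surcharge → the port carrier rerouting → the last-mile supplier shutdown → the tier-1 contract stockout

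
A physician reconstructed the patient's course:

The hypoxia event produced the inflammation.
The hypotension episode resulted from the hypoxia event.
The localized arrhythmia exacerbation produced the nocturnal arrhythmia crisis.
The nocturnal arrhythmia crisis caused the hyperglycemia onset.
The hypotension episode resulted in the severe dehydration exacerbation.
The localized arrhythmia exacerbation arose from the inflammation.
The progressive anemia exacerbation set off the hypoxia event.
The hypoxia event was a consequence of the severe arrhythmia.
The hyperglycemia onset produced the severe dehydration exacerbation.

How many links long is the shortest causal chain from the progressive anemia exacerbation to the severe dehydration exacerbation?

3

Shortest chain: the progressive anemia exacerbation → the hypoxia event → the hypotension episode → the severe dehydration exacerbation.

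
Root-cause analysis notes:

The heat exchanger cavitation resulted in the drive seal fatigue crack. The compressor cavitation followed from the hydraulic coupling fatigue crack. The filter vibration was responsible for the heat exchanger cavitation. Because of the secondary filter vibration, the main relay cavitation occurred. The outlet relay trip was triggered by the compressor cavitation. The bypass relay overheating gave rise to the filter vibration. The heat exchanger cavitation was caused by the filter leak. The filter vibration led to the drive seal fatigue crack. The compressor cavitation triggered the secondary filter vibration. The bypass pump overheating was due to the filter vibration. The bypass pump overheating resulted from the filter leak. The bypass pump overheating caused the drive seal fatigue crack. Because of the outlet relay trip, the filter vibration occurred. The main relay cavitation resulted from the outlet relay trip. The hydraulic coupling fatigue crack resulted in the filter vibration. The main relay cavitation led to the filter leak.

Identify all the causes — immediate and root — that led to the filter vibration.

Immediate causes of the filter vibration: the hydraulic coupling fatigue crack, the outlet relay trip, the bypass relay overheating.
Further upstream: the compressor cavitation.

the bypass relay overheating, the compressor cavitation, the hydraulic coupling fatigue crack, the outlet relay trip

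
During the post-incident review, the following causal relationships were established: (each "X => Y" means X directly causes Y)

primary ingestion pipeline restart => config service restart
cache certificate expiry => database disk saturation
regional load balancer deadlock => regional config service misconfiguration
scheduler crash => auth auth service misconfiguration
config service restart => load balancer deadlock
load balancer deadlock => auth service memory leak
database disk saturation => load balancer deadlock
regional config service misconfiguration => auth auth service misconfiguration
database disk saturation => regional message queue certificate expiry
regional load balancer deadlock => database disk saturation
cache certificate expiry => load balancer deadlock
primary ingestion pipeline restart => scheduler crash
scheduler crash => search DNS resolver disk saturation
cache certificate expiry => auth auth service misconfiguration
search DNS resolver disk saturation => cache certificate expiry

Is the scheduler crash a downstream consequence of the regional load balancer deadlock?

No

The regional load balancer deadlock leads to the regional config service misconfiguration, the database disk saturation, the regional message queue certificate expiry, the auth auth service misconfiguration, the load balancer deadlock, the auth service memory leak; the scheduler crash is not among them.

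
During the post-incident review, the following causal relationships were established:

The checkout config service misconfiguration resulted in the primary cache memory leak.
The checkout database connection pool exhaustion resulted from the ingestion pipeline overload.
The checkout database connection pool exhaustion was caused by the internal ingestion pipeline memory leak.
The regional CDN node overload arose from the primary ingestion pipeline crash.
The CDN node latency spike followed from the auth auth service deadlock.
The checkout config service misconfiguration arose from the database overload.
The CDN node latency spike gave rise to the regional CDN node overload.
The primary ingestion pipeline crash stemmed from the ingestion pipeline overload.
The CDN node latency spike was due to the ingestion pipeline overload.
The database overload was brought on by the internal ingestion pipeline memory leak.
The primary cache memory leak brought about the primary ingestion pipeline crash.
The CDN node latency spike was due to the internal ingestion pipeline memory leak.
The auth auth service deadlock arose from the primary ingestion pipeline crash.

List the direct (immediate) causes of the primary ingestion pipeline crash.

Upstream contributors include the internal ingestion pipeline memory leak, the database overload, the checkout config service misconfiguration, but only the ingestion pipeline overload, the primary cache memory leak feed directly into the primary ingestion pipeline crash.

the ingestion pipeline overload, the primary cache memory leak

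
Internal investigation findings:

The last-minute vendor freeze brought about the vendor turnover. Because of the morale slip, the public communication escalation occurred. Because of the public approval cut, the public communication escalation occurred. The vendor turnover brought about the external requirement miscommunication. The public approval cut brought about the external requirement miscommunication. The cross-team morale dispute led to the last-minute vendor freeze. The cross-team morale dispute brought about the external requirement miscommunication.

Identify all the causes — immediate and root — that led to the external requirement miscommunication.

the cross-team morale dispute, the last-minute vendor freeze, the public approval cut, the vendor turnover

Immediate causes of the external requirement miscommunication: the cross-team morale dispute, the public approval cut, the vendor turnover.
Further upstream: the last-minute vendor freeze.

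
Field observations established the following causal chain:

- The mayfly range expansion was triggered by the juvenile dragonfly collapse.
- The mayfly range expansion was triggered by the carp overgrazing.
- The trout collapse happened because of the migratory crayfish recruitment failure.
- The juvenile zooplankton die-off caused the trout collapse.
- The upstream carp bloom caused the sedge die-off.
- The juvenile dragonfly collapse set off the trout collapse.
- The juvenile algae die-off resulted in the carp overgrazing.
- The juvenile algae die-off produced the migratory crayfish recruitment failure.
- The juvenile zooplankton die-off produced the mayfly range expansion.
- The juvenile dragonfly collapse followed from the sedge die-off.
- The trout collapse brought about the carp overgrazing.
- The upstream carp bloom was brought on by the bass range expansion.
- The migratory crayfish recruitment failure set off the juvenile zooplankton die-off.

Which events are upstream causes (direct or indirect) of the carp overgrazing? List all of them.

the bass range expansion, the juvenile algae die-off, the juvenile dragonfly collapse, the juvenile zooplankton die-off, the migratory crayfish recruitment failure, the sedge die-off, the trout collapse, the upstream carp bloom

Immediate causes of the carp overgrazing: the juvenile algae die-off, the trout collapse.
Further upstream: the bass range expansion, the migratory crayfish recruitment failure, the juvenile zooplankton die-off, the upstream carp bloom, the sedge die-off, the juvenile dragonfly collapse.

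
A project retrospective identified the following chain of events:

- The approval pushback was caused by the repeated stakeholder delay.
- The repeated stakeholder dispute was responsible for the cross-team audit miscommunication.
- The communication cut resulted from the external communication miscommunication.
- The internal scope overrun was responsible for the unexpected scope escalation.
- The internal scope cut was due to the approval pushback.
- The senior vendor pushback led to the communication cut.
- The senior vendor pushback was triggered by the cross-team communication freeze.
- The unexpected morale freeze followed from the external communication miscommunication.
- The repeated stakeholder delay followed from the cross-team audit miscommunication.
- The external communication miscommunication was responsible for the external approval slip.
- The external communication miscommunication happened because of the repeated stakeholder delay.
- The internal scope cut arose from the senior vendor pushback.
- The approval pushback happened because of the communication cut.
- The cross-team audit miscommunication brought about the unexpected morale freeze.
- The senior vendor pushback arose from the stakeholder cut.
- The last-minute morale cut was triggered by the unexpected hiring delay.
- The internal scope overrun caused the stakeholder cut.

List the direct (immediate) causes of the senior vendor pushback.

Upstream contributors include the internal scope overrun, but only the cross-team communication freeze, the stakeholder cut feed directly into the senior vendor pushback.

the cross-team communication freeze, the stakeholder cut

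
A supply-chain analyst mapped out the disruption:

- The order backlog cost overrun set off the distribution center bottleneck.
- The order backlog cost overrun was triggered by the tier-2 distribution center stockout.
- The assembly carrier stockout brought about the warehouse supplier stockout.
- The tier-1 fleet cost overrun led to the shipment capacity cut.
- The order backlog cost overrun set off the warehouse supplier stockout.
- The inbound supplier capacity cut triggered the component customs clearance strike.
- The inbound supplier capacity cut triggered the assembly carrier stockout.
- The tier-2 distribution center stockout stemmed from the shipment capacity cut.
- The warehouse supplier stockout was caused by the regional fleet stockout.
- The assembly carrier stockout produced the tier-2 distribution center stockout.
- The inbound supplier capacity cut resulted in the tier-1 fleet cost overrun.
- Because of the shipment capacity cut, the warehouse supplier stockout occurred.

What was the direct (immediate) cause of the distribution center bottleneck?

Upstream contributors include the inbound supplier capacity cut, the tier-1 fleet cost overrun, the shipment capacity cut, the assembly carrier stockout, the tier-2 distribution center stockout, but only the order backlog cost overrun feeds directly into the distribution center bottleneck.

the order backlog cost overrun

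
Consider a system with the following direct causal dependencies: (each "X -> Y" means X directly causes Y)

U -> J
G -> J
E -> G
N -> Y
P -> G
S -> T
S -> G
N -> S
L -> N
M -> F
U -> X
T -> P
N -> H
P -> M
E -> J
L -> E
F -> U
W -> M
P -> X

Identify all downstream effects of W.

Direct effects: M.
2 steps out: F.
3 steps out: U.
4 steps out: X, J.
Not reachable from it: L, N, S, Y, T, E, H, P, G.

F, J, M, U, X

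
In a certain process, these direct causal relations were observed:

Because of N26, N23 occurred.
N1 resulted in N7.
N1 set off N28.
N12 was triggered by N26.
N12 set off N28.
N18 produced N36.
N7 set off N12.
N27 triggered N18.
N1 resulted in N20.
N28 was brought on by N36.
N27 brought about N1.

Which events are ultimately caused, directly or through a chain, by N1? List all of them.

N12, N20, N28, N7

Direct effects: N20, N7, N28.
2 steps out: N12.
Not reachable from it: N26, N27, N18, N36, N23.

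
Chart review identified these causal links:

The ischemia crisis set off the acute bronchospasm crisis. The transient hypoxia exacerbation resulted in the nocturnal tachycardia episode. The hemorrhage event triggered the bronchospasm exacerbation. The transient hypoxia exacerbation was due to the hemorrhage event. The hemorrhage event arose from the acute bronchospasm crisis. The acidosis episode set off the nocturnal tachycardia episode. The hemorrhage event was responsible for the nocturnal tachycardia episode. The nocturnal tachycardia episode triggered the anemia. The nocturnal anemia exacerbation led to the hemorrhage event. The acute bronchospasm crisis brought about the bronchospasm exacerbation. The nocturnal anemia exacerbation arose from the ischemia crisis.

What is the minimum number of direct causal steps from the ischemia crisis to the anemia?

Shortest chain: the ischemia crisis → the acute bronchospasm crisis → the hemorrhage event → the nocturnal tachycardia episode → the anemia.

4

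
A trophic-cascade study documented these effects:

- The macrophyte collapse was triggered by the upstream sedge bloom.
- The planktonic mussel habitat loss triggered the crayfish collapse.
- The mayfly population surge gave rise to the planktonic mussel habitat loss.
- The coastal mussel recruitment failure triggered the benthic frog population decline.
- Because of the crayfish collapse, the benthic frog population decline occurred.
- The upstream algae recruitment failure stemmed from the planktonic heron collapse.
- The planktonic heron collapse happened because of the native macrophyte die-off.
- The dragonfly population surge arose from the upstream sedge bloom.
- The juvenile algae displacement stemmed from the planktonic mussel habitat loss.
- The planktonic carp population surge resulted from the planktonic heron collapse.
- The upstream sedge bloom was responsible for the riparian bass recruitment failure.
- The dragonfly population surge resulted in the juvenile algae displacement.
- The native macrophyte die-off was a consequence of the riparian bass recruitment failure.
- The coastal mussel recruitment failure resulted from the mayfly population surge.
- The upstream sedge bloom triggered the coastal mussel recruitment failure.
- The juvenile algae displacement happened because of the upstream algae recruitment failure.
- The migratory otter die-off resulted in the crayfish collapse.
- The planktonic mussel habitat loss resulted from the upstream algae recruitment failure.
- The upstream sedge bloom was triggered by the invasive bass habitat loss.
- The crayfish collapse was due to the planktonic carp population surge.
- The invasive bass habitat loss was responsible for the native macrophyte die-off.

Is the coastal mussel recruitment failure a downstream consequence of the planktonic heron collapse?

The planktonic heron collapse leads to the planktonic carp population surge, the upstream algae recruitment failure, the planktonic mussel habitat loss, the juvenile algae displacement, the crayfish collapse, the benthic frog population decline; the coastal mussel recruitment failure is not among them.

No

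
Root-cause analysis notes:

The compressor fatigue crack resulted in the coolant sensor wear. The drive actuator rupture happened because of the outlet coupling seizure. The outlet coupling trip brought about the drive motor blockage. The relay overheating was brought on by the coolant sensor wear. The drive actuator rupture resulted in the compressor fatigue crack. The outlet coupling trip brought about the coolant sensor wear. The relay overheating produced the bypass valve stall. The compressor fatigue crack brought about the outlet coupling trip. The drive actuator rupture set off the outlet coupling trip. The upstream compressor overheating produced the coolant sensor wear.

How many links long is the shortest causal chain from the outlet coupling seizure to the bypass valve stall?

5

Shortest chain: the outlet coupling seizure → the drive actuator rupture → the compressor fatigue crack → the coolant sensor wear → the relay overheating → the bypass valve stall.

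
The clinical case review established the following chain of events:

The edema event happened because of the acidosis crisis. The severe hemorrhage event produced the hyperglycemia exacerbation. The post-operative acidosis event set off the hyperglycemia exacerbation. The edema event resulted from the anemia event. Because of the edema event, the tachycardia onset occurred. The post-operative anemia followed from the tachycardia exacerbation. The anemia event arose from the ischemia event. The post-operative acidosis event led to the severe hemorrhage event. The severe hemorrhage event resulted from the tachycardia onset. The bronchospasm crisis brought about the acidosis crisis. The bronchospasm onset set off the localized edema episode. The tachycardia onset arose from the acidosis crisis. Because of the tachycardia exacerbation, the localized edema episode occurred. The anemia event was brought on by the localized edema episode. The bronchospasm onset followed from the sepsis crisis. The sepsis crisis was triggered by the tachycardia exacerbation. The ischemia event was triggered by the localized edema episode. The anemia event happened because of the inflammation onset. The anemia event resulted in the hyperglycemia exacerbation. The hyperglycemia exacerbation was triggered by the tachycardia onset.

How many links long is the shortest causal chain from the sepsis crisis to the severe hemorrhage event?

6

Shortest chain: the sepsis crisis → the bronchospasm onset → the localized edema episode → the anemia event → the edema event → the tachycardia onset → the severe hemorrhage event.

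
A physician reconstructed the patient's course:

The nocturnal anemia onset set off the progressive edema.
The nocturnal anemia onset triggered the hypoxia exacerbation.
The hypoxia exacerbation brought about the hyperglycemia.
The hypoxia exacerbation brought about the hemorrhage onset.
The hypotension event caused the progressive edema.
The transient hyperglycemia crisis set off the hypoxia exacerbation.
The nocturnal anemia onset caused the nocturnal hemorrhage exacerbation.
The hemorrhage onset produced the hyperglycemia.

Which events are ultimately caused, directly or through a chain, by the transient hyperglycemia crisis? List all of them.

the hemorrhage onset, the hyperglycemia, the hypoxia exacerbation

Direct effects: the hypoxia exacerbation.
2 steps out: the hemorrhage onset, the hyperglycemia.
Not reachable from it: the hypotension event, the nocturnal anemia onset, the progressive edema, the nocturnal hemorrhage exacerbation.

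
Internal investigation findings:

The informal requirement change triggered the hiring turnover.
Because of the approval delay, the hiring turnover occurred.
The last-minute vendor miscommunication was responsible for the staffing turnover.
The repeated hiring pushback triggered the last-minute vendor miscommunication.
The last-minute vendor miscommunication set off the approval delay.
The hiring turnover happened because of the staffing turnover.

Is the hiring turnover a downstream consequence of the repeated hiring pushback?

Yes

There is a causal chain: the repeated hiring pushback → the last-minute vendor miscommunication → the approval delay → the hiring turnover.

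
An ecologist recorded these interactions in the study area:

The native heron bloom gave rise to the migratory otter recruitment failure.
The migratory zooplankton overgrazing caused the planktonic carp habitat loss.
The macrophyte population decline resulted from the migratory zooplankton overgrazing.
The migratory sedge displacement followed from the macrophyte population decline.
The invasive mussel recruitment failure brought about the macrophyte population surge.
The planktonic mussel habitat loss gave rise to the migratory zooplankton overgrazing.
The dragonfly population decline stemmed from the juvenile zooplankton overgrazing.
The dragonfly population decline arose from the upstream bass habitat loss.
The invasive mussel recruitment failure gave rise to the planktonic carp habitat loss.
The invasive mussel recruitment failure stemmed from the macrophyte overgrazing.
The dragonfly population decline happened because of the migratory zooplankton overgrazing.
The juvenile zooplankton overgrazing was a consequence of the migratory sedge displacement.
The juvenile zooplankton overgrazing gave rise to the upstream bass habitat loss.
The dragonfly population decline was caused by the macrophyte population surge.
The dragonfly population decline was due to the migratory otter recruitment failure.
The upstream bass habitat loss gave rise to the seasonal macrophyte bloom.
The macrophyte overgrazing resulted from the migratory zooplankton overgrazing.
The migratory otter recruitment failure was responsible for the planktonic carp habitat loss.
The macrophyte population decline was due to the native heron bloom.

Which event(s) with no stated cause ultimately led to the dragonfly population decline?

the native heron bloom, the planktonic mussel habitat loss

Tracing upstream from the dragonfly population decline: the dragonfly population decline ← the migratory otter recruitment failure ← the native heron bloom.
A separate upstream branch: the dragonfly population decline ← the migratory zooplankton overgrazing ← the planktonic mussel habitat loss.
Each of those chain origins has no stated cause.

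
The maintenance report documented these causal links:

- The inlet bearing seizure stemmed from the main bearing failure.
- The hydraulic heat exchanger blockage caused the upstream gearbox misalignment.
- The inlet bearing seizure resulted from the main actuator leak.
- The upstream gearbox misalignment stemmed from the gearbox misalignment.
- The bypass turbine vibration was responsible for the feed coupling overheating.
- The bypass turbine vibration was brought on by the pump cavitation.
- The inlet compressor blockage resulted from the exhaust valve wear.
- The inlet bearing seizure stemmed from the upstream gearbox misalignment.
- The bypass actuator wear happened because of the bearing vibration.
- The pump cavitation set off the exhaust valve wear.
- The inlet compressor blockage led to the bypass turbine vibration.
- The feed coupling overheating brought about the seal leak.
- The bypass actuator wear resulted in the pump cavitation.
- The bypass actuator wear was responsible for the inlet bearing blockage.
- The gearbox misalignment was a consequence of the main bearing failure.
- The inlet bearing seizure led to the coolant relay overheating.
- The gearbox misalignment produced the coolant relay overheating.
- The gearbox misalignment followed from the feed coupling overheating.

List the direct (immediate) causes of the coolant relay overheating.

the gearbox misalignment, the inlet bearing seizure

Upstream contributors include the bearing vibration, the bypass actuator wear, the main bearing failure, the pump cavitation, the exhaust valve wear, the inlet compressor blockage, the bypass turbine vibration, the feed coupling overheating, the main actuator leak, the hydraulic heat exchanger blockage, the upstream gearbox misalignment, but only the gearbox misalignment, the inlet bearing seizure feed directly into the coolant relay overheating.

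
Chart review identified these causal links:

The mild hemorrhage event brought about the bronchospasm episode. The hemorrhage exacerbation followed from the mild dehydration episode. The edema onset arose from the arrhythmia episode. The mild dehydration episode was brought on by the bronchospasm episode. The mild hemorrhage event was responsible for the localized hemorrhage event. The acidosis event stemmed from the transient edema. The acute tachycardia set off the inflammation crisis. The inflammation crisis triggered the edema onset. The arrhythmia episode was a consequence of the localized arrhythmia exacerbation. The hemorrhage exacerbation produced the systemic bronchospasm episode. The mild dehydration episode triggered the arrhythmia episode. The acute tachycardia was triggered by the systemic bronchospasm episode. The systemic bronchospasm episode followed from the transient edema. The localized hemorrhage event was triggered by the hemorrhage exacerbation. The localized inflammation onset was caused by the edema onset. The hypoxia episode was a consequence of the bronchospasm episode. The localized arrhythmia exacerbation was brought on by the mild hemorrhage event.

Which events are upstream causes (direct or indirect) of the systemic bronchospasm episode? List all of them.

Immediate causes of the systemic bronchospasm episode: the transient edema, the hemorrhage exacerbation.
Further upstream: the mild hemorrhage event, the bronchospasm episode, the mild dehydration episode.

the bronchospasm episode, the hemorrhage exacerbation, the mild dehydration episode, the mild hemorrhage event, the transient edema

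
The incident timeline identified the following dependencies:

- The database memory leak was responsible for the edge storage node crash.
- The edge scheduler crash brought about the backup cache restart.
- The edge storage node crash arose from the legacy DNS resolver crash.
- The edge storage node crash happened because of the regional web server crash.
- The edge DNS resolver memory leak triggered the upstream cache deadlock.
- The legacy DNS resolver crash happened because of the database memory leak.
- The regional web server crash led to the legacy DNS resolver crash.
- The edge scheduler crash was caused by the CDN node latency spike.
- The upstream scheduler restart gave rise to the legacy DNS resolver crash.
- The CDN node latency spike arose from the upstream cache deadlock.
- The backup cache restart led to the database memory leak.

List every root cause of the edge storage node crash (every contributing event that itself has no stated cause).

Tracing upstream from the edge storage node crash: the edge storage node crash ← the database memory leak ← the backup cache restart ← the edge scheduler crash ← the CDN node latency spike ← the upstream cache deadlock ← the edge DNS resolver memory leak.
A separate upstream branch: the edge storage node crash ← the legacy DNS resolver crash ← the upstream scheduler restart.
A separate upstream branch: the edge storage node crash ← the regional web server crash.
Each of those chain origins has no stated cause.

the edge DNS resolver memory leak, the regional web server crash, the upstream scheduler restart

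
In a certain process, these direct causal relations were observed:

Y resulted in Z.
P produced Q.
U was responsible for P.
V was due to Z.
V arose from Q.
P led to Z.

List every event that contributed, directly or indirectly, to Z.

Immediate causes of Z: P, Y.
Further upstream: U.

P, U, Y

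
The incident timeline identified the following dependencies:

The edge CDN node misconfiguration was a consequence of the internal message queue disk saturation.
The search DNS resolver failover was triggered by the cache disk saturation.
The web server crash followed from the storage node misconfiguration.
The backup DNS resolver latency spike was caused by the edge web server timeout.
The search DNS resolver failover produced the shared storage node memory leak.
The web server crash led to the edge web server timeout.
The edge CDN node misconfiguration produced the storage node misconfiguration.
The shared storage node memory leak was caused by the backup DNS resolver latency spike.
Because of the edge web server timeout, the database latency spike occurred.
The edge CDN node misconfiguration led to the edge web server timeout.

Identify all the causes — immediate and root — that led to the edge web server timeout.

Immediate causes of the edge web server timeout: the edge CDN node misconfiguration, the web server crash.
Further upstream: the internal message queue disk saturation, the storage node misconfiguration.

the edge CDN node misconfiguration, the internal message queue disk saturation, the storage node misconfiguration, the web server crash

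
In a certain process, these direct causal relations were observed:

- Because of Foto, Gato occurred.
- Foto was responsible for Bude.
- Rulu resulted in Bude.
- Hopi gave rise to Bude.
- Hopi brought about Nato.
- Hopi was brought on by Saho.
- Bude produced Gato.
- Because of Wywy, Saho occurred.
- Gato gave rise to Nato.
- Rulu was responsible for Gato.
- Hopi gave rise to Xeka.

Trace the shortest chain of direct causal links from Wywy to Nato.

Wywy → Saho → Hopi → Nato

Wywy → Saho
Saho → Hopi
Hopi → Nato
Length: 3 steps.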